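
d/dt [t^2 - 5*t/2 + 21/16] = 2*t - 5/2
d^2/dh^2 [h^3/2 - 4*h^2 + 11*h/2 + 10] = 3*h - 8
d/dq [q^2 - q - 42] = 2*q - 1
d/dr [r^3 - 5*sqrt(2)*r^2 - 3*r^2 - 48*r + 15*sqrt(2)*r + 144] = 3*r^2 - 10*sqrt(2)*r - 6*r - 48 + 15*sqrt(2)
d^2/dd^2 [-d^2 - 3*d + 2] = -2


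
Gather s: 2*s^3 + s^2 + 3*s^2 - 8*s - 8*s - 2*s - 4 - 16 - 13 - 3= 2*s^3 + 4*s^2 - 18*s - 36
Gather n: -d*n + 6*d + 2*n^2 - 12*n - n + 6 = 6*d + 2*n^2 + n*(-d - 13) + 6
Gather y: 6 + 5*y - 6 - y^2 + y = -y^2 + 6*y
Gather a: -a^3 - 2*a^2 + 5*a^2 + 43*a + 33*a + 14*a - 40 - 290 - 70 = -a^3 + 3*a^2 + 90*a - 400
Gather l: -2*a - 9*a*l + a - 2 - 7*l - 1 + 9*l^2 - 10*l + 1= -a + 9*l^2 + l*(-9*a - 17) - 2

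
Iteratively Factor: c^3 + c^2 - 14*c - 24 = (c + 2)*(c^2 - c - 12) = (c - 4)*(c + 2)*(c + 3)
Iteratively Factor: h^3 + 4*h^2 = (h)*(h^2 + 4*h) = h^2*(h + 4)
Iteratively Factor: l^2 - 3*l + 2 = (l - 2)*(l - 1)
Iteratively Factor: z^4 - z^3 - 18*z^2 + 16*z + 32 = (z + 1)*(z^3 - 2*z^2 - 16*z + 32) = (z - 4)*(z + 1)*(z^2 + 2*z - 8) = (z - 4)*(z + 1)*(z + 4)*(z - 2)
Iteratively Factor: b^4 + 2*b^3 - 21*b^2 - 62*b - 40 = (b + 4)*(b^3 - 2*b^2 - 13*b - 10) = (b + 2)*(b + 4)*(b^2 - 4*b - 5) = (b + 1)*(b + 2)*(b + 4)*(b - 5)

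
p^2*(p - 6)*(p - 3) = p^4 - 9*p^3 + 18*p^2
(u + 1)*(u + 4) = u^2 + 5*u + 4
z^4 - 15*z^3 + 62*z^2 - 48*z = z*(z - 8)*(z - 6)*(z - 1)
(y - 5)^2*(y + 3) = y^3 - 7*y^2 - 5*y + 75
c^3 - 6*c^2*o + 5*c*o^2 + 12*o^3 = (c - 4*o)*(c - 3*o)*(c + o)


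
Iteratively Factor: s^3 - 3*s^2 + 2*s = (s - 2)*(s^2 - s) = (s - 2)*(s - 1)*(s)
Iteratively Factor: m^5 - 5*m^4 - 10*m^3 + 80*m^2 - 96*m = (m - 3)*(m^4 - 2*m^3 - 16*m^2 + 32*m) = (m - 3)*(m - 2)*(m^3 - 16*m) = (m - 4)*(m - 3)*(m - 2)*(m^2 + 4*m) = m*(m - 4)*(m - 3)*(m - 2)*(m + 4)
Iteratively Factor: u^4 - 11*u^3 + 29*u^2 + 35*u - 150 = (u + 2)*(u^3 - 13*u^2 + 55*u - 75) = (u - 5)*(u + 2)*(u^2 - 8*u + 15) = (u - 5)^2*(u + 2)*(u - 3)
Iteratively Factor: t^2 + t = (t)*(t + 1)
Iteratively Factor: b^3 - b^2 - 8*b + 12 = (b + 3)*(b^2 - 4*b + 4) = (b - 2)*(b + 3)*(b - 2)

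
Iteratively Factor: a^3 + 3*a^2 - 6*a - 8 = (a + 4)*(a^2 - a - 2) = (a - 2)*(a + 4)*(a + 1)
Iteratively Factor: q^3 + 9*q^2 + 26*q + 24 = (q + 4)*(q^2 + 5*q + 6) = (q + 3)*(q + 4)*(q + 2)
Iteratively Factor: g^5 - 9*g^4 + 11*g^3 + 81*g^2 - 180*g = (g)*(g^4 - 9*g^3 + 11*g^2 + 81*g - 180) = g*(g - 4)*(g^3 - 5*g^2 - 9*g + 45) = g*(g - 5)*(g - 4)*(g^2 - 9) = g*(g - 5)*(g - 4)*(g - 3)*(g + 3)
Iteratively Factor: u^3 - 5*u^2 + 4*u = (u - 1)*(u^2 - 4*u) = u*(u - 1)*(u - 4)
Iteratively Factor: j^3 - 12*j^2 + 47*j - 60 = (j - 4)*(j^2 - 8*j + 15) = (j - 4)*(j - 3)*(j - 5)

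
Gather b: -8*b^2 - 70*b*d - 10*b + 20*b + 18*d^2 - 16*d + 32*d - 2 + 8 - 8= -8*b^2 + b*(10 - 70*d) + 18*d^2 + 16*d - 2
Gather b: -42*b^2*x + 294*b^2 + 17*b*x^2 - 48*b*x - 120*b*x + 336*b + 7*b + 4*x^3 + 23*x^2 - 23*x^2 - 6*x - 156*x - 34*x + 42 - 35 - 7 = b^2*(294 - 42*x) + b*(17*x^2 - 168*x + 343) + 4*x^3 - 196*x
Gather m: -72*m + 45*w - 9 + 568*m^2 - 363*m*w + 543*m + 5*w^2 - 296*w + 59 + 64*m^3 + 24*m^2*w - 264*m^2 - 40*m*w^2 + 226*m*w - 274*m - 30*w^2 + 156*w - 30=64*m^3 + m^2*(24*w + 304) + m*(-40*w^2 - 137*w + 197) - 25*w^2 - 95*w + 20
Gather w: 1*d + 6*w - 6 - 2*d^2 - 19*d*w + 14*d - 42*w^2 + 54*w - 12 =-2*d^2 + 15*d - 42*w^2 + w*(60 - 19*d) - 18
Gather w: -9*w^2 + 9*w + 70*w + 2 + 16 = -9*w^2 + 79*w + 18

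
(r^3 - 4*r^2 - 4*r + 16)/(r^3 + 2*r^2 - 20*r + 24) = (r^2 - 2*r - 8)/(r^2 + 4*r - 12)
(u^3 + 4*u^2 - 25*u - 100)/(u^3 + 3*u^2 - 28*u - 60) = (u^2 + 9*u + 20)/(u^2 + 8*u + 12)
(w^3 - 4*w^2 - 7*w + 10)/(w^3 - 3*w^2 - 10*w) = (w - 1)/w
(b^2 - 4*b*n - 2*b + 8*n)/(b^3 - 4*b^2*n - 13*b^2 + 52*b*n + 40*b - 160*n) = (b - 2)/(b^2 - 13*b + 40)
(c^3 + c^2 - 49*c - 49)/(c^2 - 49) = c + 1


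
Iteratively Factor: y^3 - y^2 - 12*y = (y - 4)*(y^2 + 3*y) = y*(y - 4)*(y + 3)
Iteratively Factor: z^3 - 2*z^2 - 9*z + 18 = (z - 3)*(z^2 + z - 6) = (z - 3)*(z - 2)*(z + 3)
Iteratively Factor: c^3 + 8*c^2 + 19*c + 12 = (c + 3)*(c^2 + 5*c + 4) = (c + 1)*(c + 3)*(c + 4)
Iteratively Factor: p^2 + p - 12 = (p - 3)*(p + 4)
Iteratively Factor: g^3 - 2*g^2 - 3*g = (g - 3)*(g^2 + g) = (g - 3)*(g + 1)*(g)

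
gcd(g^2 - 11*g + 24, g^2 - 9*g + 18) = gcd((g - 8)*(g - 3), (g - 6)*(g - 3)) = g - 3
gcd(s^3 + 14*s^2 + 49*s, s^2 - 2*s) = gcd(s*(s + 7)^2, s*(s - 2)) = s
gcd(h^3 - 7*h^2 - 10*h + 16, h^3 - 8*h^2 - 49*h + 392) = h - 8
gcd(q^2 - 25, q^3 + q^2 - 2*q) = 1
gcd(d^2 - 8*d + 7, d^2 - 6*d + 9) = 1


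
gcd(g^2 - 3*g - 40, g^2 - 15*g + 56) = g - 8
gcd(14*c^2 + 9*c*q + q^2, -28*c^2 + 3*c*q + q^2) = 7*c + q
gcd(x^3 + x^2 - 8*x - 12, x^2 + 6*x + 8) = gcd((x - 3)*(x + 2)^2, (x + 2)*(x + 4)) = x + 2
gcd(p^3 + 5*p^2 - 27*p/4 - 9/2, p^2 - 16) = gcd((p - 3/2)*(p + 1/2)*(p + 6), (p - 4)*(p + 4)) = 1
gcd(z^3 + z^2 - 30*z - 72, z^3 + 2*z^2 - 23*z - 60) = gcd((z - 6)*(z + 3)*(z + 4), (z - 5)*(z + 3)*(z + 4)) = z^2 + 7*z + 12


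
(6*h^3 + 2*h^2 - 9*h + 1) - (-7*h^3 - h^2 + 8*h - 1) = 13*h^3 + 3*h^2 - 17*h + 2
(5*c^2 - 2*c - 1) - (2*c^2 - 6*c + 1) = 3*c^2 + 4*c - 2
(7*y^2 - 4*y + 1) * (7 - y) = -7*y^3 + 53*y^2 - 29*y + 7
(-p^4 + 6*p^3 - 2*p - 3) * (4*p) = -4*p^5 + 24*p^4 - 8*p^2 - 12*p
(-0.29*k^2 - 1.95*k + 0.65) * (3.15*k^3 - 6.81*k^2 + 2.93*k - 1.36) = -0.9135*k^5 - 4.1676*k^4 + 14.4773*k^3 - 9.7456*k^2 + 4.5565*k - 0.884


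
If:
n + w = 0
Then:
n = -w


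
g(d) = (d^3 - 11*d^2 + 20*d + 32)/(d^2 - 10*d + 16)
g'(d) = (10 - 2*d)*(d^3 - 11*d^2 + 20*d + 32)/(d^2 - 10*d + 16)^2 + (3*d^2 - 22*d + 20)/(d^2 - 10*d + 16)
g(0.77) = 4.65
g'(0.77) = 4.97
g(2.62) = -8.06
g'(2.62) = 16.61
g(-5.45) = -5.64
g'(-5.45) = 1.11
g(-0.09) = 1.78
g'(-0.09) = 2.37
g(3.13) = -3.18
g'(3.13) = 5.70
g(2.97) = -4.22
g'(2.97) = 7.38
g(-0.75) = 0.43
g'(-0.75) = 1.79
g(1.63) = 16.85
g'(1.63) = 44.83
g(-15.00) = -15.65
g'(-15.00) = 1.02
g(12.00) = 10.40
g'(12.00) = 1.06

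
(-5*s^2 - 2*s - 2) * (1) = -5*s^2 - 2*s - 2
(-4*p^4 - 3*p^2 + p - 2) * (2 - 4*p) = 16*p^5 - 8*p^4 + 12*p^3 - 10*p^2 + 10*p - 4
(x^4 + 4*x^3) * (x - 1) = x^5 + 3*x^4 - 4*x^3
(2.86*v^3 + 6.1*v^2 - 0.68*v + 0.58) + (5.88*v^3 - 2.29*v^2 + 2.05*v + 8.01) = 8.74*v^3 + 3.81*v^2 + 1.37*v + 8.59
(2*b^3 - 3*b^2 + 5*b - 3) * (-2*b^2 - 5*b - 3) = -4*b^5 - 4*b^4 - b^3 - 10*b^2 + 9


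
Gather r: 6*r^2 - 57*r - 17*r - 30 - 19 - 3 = 6*r^2 - 74*r - 52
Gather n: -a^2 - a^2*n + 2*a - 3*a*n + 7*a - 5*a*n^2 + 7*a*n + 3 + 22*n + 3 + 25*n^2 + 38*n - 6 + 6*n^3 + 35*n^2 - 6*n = -a^2 + 9*a + 6*n^3 + n^2*(60 - 5*a) + n*(-a^2 + 4*a + 54)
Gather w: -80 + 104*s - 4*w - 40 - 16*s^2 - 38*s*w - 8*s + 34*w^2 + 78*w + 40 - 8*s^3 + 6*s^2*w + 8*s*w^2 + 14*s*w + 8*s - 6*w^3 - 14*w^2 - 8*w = -8*s^3 - 16*s^2 + 104*s - 6*w^3 + w^2*(8*s + 20) + w*(6*s^2 - 24*s + 66) - 80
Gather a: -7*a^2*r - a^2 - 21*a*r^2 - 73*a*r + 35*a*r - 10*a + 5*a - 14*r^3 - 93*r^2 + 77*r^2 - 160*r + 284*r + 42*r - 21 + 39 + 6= a^2*(-7*r - 1) + a*(-21*r^2 - 38*r - 5) - 14*r^3 - 16*r^2 + 166*r + 24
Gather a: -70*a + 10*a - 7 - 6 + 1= -60*a - 12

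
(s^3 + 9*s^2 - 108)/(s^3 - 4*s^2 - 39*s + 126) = (s + 6)/(s - 7)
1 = 1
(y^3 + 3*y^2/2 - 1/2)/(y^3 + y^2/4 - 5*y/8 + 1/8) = 4*(y + 1)/(4*y - 1)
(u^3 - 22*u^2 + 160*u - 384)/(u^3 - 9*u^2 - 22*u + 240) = (u - 8)/(u + 5)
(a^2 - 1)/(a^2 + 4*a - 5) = (a + 1)/(a + 5)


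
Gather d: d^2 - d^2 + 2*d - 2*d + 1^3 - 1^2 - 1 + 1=0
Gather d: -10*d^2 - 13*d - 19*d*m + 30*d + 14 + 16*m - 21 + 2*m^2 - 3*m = -10*d^2 + d*(17 - 19*m) + 2*m^2 + 13*m - 7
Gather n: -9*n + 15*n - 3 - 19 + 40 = 6*n + 18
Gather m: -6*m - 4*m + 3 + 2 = 5 - 10*m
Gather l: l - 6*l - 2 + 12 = 10 - 5*l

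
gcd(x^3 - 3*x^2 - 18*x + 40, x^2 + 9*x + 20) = x + 4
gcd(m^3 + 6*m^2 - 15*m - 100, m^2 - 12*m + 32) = m - 4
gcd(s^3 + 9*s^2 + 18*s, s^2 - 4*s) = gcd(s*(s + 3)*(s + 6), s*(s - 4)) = s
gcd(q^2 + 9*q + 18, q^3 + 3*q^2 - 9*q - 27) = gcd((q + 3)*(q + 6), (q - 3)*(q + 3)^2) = q + 3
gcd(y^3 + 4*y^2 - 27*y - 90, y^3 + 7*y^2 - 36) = y^2 + 9*y + 18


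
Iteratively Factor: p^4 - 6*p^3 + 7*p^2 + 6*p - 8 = (p - 1)*(p^3 - 5*p^2 + 2*p + 8) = (p - 2)*(p - 1)*(p^2 - 3*p - 4) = (p - 2)*(p - 1)*(p + 1)*(p - 4)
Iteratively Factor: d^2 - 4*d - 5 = (d - 5)*(d + 1)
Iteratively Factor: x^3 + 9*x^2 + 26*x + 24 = (x + 3)*(x^2 + 6*x + 8) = (x + 3)*(x + 4)*(x + 2)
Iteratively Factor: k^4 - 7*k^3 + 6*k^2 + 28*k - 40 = (k - 2)*(k^3 - 5*k^2 - 4*k + 20) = (k - 5)*(k - 2)*(k^2 - 4) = (k - 5)*(k - 2)*(k + 2)*(k - 2)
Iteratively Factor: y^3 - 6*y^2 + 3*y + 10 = (y + 1)*(y^2 - 7*y + 10) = (y - 5)*(y + 1)*(y - 2)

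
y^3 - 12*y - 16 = (y - 4)*(y + 2)^2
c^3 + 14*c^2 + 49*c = c*(c + 7)^2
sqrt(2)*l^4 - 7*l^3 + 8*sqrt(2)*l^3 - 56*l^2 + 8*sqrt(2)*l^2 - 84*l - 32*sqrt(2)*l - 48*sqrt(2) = (l + 2)*(l + 6)*(l - 4*sqrt(2))*(sqrt(2)*l + 1)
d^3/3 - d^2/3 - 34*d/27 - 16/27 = (d/3 + 1/3)*(d - 8/3)*(d + 2/3)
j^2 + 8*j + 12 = (j + 2)*(j + 6)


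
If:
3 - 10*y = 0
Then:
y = 3/10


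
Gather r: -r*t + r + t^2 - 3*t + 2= r*(1 - t) + t^2 - 3*t + 2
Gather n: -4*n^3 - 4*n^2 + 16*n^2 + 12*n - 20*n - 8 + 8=-4*n^3 + 12*n^2 - 8*n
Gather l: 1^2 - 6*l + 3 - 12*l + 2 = 6 - 18*l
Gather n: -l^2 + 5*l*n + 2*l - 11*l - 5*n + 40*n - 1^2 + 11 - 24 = -l^2 - 9*l + n*(5*l + 35) - 14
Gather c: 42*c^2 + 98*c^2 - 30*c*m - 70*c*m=140*c^2 - 100*c*m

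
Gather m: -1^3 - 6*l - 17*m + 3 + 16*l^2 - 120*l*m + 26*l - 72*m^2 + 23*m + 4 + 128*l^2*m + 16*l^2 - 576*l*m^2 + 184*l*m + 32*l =32*l^2 + 52*l + m^2*(-576*l - 72) + m*(128*l^2 + 64*l + 6) + 6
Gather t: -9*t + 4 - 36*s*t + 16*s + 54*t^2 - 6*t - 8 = 16*s + 54*t^2 + t*(-36*s - 15) - 4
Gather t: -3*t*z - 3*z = -3*t*z - 3*z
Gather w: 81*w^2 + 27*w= 81*w^2 + 27*w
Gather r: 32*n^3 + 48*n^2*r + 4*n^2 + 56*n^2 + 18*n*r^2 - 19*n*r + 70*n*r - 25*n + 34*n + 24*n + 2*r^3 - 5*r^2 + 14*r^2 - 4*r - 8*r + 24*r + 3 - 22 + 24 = 32*n^3 + 60*n^2 + 33*n + 2*r^3 + r^2*(18*n + 9) + r*(48*n^2 + 51*n + 12) + 5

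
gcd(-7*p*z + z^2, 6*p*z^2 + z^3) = z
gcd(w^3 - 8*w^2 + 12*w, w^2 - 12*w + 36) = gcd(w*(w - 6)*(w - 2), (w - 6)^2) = w - 6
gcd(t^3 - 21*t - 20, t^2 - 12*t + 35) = t - 5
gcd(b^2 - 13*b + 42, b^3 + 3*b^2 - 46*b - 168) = b - 7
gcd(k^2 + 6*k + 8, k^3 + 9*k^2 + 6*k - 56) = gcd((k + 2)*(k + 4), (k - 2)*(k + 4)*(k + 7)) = k + 4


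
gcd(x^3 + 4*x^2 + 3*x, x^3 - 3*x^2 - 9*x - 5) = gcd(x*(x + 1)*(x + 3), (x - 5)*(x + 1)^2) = x + 1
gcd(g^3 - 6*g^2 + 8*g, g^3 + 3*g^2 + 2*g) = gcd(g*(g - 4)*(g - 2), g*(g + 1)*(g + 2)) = g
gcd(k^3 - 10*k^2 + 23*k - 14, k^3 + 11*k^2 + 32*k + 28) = 1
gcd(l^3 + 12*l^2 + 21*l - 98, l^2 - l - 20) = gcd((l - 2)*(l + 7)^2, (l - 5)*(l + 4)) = 1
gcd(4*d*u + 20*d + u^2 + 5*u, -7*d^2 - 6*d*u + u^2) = 1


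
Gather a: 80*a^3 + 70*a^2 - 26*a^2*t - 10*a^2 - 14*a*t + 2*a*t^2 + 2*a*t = 80*a^3 + a^2*(60 - 26*t) + a*(2*t^2 - 12*t)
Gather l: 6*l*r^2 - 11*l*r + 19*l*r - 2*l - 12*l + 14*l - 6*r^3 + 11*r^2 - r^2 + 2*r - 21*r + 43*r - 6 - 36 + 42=l*(6*r^2 + 8*r) - 6*r^3 + 10*r^2 + 24*r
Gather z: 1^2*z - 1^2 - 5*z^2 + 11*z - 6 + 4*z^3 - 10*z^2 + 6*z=4*z^3 - 15*z^2 + 18*z - 7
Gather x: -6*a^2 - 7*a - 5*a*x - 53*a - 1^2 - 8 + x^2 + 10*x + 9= -6*a^2 - 60*a + x^2 + x*(10 - 5*a)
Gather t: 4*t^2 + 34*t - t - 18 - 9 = 4*t^2 + 33*t - 27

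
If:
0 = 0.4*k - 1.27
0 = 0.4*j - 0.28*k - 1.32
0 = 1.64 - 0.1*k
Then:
No Solution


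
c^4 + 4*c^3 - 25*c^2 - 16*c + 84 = (c - 3)*(c - 2)*(c + 2)*(c + 7)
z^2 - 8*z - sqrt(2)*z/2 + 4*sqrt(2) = (z - 8)*(z - sqrt(2)/2)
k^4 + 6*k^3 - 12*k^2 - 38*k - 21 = (k - 3)*(k + 1)^2*(k + 7)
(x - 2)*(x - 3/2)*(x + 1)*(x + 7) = x^4 + 9*x^3/2 - 18*x^2 - x/2 + 21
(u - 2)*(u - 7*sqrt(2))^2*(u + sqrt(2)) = u^4 - 13*sqrt(2)*u^3 - 2*u^3 + 26*sqrt(2)*u^2 + 70*u^2 - 140*u + 98*sqrt(2)*u - 196*sqrt(2)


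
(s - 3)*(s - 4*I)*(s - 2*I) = s^3 - 3*s^2 - 6*I*s^2 - 8*s + 18*I*s + 24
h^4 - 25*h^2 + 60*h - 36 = (h - 3)*(h - 2)*(h - 1)*(h + 6)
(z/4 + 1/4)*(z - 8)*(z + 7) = z^3/4 - 57*z/4 - 14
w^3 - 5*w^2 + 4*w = w*(w - 4)*(w - 1)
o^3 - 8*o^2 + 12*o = o*(o - 6)*(o - 2)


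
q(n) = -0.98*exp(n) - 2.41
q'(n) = -0.98*exp(n)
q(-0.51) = -3.00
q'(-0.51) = -0.59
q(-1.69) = -2.59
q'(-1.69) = -0.18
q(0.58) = -4.16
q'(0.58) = -1.75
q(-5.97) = -2.41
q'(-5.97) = -0.00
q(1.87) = -8.77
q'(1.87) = -6.36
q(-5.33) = -2.41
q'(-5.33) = -0.00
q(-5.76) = -2.41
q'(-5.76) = -0.00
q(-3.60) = -2.44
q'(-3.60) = -0.03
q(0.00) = -3.39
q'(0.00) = -0.98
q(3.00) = -22.09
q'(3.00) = -19.68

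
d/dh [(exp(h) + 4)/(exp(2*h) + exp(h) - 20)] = (-(exp(h) + 4)*(2*exp(h) + 1) + exp(2*h) + exp(h) - 20)*exp(h)/(exp(2*h) + exp(h) - 20)^2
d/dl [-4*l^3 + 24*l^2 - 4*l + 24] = -12*l^2 + 48*l - 4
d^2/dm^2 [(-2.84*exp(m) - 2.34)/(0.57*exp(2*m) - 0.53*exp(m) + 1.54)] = (-0.922716000000001*exp(4*m) - 3.899028*exp(3*m) + 17.078454*exp(2*m) + 5.240894*exp(m) - 8.645252)*exp(m)/(0.185193*exp(6*m) - 0.516591*exp(5*m) + 1.981377*exp(4*m) - 2.940281*exp(3*m) + 5.353194*exp(2*m) - 3.770844*exp(m) + 3.652264)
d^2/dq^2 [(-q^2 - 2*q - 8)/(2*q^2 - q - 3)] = 2*(-10*q^3 - 114*q^2 + 12*q - 59)/(8*q^6 - 12*q^5 - 30*q^4 + 35*q^3 + 45*q^2 - 27*q - 27)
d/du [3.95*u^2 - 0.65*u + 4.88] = 7.9*u - 0.65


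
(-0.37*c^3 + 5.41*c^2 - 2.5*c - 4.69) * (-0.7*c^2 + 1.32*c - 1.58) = 0.259*c^5 - 4.2754*c^4 + 9.4758*c^3 - 8.5648*c^2 - 2.2408*c + 7.4102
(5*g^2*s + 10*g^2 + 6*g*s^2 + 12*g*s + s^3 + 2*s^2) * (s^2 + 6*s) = 5*g^2*s^3 + 40*g^2*s^2 + 60*g^2*s + 6*g*s^4 + 48*g*s^3 + 72*g*s^2 + s^5 + 8*s^4 + 12*s^3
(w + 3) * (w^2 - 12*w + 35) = w^3 - 9*w^2 - w + 105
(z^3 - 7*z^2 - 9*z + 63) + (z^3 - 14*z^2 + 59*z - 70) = 2*z^3 - 21*z^2 + 50*z - 7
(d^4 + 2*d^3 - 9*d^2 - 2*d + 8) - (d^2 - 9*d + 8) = d^4 + 2*d^3 - 10*d^2 + 7*d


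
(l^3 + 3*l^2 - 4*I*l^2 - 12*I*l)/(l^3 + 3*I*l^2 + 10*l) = (l^2 + l*(3 - 4*I) - 12*I)/(l^2 + 3*I*l + 10)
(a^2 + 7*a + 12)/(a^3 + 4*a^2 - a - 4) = (a + 3)/(a^2 - 1)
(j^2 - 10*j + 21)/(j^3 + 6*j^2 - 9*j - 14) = (j^2 - 10*j + 21)/(j^3 + 6*j^2 - 9*j - 14)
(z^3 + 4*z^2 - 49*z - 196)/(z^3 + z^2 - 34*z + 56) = (z^2 - 3*z - 28)/(z^2 - 6*z + 8)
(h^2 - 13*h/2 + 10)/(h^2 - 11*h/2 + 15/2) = (h - 4)/(h - 3)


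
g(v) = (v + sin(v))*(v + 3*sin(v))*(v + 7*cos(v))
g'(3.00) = 24.31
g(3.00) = -42.26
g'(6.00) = 498.39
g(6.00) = 375.63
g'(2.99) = 23.49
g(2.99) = -42.50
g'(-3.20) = -58.18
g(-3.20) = -96.82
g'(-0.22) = -21.84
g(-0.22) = 2.53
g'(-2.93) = -30.94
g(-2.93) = -109.26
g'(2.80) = 4.86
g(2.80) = -45.28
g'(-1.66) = 112.53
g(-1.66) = -28.19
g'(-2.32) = 72.09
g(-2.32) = -97.71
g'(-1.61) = 108.80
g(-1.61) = -22.65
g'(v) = (1 - 7*sin(v))*(v + sin(v))*(v + 3*sin(v)) + (v + sin(v))*(v + 7*cos(v))*(3*cos(v) + 1) + (v + 3*sin(v))*(v + 7*cos(v))*(cos(v) + 1)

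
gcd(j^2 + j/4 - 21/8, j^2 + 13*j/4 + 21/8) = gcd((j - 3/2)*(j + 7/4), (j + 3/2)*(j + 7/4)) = j + 7/4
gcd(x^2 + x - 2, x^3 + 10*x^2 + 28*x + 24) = x + 2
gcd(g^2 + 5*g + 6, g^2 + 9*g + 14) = g + 2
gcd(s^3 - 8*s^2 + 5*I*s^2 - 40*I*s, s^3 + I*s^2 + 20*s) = s^2 + 5*I*s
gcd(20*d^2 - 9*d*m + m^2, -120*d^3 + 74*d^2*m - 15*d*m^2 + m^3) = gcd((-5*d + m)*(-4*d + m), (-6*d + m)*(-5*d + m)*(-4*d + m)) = 20*d^2 - 9*d*m + m^2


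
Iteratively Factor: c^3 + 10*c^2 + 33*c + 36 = (c + 4)*(c^2 + 6*c + 9) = (c + 3)*(c + 4)*(c + 3)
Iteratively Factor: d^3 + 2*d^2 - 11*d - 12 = (d - 3)*(d^2 + 5*d + 4) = (d - 3)*(d + 4)*(d + 1)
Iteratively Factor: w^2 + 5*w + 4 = (w + 4)*(w + 1)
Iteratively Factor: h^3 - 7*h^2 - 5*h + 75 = (h + 3)*(h^2 - 10*h + 25) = (h - 5)*(h + 3)*(h - 5)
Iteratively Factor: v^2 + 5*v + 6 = (v + 3)*(v + 2)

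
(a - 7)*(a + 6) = a^2 - a - 42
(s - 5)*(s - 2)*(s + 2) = s^3 - 5*s^2 - 4*s + 20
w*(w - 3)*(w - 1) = w^3 - 4*w^2 + 3*w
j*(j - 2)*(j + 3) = j^3 + j^2 - 6*j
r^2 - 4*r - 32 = (r - 8)*(r + 4)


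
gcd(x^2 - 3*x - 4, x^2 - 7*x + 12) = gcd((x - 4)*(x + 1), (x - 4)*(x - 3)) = x - 4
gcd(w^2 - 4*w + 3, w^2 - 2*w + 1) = w - 1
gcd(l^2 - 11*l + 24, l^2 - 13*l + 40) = l - 8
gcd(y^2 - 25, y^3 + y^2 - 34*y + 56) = 1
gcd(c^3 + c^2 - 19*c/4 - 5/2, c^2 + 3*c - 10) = c - 2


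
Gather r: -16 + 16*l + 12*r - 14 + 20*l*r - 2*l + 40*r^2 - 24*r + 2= 14*l + 40*r^2 + r*(20*l - 12) - 28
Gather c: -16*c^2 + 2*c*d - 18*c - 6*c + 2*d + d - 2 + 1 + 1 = -16*c^2 + c*(2*d - 24) + 3*d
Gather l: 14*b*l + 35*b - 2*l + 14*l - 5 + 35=35*b + l*(14*b + 12) + 30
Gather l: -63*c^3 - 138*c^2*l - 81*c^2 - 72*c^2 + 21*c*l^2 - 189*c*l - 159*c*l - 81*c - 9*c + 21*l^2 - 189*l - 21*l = -63*c^3 - 153*c^2 - 90*c + l^2*(21*c + 21) + l*(-138*c^2 - 348*c - 210)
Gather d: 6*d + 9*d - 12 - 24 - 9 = 15*d - 45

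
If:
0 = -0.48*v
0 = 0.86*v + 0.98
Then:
No Solution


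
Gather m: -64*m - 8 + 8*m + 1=-56*m - 7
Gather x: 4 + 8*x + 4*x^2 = 4*x^2 + 8*x + 4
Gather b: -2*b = -2*b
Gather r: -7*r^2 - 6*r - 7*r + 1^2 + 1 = -7*r^2 - 13*r + 2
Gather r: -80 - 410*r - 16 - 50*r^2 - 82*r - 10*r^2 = -60*r^2 - 492*r - 96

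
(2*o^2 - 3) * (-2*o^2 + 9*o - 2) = -4*o^4 + 18*o^3 + 2*o^2 - 27*o + 6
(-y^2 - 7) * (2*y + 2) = -2*y^3 - 2*y^2 - 14*y - 14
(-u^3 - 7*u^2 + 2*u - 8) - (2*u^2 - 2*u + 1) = -u^3 - 9*u^2 + 4*u - 9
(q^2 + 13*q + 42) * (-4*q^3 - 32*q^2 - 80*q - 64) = -4*q^5 - 84*q^4 - 664*q^3 - 2448*q^2 - 4192*q - 2688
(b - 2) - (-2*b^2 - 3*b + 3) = 2*b^2 + 4*b - 5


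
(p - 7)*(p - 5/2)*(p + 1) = p^3 - 17*p^2/2 + 8*p + 35/2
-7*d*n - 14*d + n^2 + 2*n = (-7*d + n)*(n + 2)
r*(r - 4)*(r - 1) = r^3 - 5*r^2 + 4*r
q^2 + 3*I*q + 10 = (q - 2*I)*(q + 5*I)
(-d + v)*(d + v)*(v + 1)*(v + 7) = -d^2*v^2 - 8*d^2*v - 7*d^2 + v^4 + 8*v^3 + 7*v^2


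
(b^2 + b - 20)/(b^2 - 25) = (b - 4)/(b - 5)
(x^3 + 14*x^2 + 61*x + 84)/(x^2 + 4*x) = x + 10 + 21/x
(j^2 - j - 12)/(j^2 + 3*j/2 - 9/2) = 2*(j - 4)/(2*j - 3)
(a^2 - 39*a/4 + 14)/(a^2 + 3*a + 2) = (a^2 - 39*a/4 + 14)/(a^2 + 3*a + 2)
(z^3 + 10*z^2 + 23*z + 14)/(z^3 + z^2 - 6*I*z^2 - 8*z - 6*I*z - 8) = (z^2 + 9*z + 14)/(z^2 - 6*I*z - 8)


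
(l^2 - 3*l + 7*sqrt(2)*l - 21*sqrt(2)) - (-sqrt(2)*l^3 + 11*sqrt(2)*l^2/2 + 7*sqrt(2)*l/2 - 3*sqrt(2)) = sqrt(2)*l^3 - 11*sqrt(2)*l^2/2 + l^2 - 3*l + 7*sqrt(2)*l/2 - 18*sqrt(2)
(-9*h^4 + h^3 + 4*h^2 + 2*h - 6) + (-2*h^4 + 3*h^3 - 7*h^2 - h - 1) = -11*h^4 + 4*h^3 - 3*h^2 + h - 7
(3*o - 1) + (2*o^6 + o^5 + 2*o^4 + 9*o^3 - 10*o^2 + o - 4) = 2*o^6 + o^5 + 2*o^4 + 9*o^3 - 10*o^2 + 4*o - 5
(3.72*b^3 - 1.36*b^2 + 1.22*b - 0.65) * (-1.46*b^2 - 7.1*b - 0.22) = -5.4312*b^5 - 24.4264*b^4 + 7.0564*b^3 - 7.4138*b^2 + 4.3466*b + 0.143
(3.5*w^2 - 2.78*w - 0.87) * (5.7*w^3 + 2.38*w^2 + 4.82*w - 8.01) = 19.95*w^5 - 7.516*w^4 + 5.2946*w^3 - 43.5052*w^2 + 18.0744*w + 6.9687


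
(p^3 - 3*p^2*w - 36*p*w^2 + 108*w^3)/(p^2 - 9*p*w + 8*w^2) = (p^3 - 3*p^2*w - 36*p*w^2 + 108*w^3)/(p^2 - 9*p*w + 8*w^2)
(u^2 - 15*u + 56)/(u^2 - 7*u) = (u - 8)/u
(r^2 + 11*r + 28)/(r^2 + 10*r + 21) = (r + 4)/(r + 3)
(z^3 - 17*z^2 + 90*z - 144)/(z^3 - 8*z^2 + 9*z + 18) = (z - 8)/(z + 1)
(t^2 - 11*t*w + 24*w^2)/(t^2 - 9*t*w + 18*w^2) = (t - 8*w)/(t - 6*w)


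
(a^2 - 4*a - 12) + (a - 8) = a^2 - 3*a - 20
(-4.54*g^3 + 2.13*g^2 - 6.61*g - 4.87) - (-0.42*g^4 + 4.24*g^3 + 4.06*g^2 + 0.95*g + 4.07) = 0.42*g^4 - 8.78*g^3 - 1.93*g^2 - 7.56*g - 8.94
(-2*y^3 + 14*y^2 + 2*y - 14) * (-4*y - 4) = 8*y^4 - 48*y^3 - 64*y^2 + 48*y + 56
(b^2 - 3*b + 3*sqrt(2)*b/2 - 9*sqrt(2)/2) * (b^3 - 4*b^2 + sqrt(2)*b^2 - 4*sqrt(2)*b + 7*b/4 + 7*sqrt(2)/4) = b^5 - 7*b^4 + 5*sqrt(2)*b^4/2 - 35*sqrt(2)*b^3/2 + 67*b^3/4 - 105*b^2/4 + 275*sqrt(2)*b^2/8 - 105*sqrt(2)*b/8 + 165*b/4 - 63/4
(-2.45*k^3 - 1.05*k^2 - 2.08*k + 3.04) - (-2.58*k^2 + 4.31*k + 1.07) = -2.45*k^3 + 1.53*k^2 - 6.39*k + 1.97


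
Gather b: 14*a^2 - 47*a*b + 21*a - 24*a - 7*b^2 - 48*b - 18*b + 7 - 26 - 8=14*a^2 - 3*a - 7*b^2 + b*(-47*a - 66) - 27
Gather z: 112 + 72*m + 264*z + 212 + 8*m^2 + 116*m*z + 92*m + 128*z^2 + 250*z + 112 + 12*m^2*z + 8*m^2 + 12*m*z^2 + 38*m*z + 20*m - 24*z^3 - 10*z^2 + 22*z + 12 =16*m^2 + 184*m - 24*z^3 + z^2*(12*m + 118) + z*(12*m^2 + 154*m + 536) + 448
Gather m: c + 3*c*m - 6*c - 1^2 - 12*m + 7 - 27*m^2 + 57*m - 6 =-5*c - 27*m^2 + m*(3*c + 45)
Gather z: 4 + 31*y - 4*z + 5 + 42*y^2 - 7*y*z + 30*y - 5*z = 42*y^2 + 61*y + z*(-7*y - 9) + 9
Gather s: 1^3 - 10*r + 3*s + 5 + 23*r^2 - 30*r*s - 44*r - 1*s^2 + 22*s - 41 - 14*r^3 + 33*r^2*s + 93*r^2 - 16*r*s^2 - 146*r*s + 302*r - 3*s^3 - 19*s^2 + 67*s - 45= -14*r^3 + 116*r^2 + 248*r - 3*s^3 + s^2*(-16*r - 20) + s*(33*r^2 - 176*r + 92) - 80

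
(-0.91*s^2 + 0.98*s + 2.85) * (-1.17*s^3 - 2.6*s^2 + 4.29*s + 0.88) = 1.0647*s^5 + 1.2194*s^4 - 9.7864*s^3 - 4.0066*s^2 + 13.0889*s + 2.508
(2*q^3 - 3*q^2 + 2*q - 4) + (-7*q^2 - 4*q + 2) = 2*q^3 - 10*q^2 - 2*q - 2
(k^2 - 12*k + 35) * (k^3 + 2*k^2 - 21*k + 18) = k^5 - 10*k^4 - 10*k^3 + 340*k^2 - 951*k + 630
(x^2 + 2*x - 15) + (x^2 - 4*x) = 2*x^2 - 2*x - 15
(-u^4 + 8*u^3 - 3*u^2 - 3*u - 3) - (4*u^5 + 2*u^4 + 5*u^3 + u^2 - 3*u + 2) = -4*u^5 - 3*u^4 + 3*u^3 - 4*u^2 - 5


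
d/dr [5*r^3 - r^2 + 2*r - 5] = 15*r^2 - 2*r + 2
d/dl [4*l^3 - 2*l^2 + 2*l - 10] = 12*l^2 - 4*l + 2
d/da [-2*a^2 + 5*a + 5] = 5 - 4*a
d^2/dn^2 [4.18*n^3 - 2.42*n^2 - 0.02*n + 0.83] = 25.08*n - 4.84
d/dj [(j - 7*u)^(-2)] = -2/(j - 7*u)^3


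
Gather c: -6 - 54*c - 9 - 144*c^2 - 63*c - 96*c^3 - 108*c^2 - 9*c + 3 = -96*c^3 - 252*c^2 - 126*c - 12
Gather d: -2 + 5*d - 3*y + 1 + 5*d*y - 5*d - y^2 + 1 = 5*d*y - y^2 - 3*y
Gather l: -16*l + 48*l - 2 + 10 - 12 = 32*l - 4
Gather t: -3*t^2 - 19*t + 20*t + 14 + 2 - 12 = -3*t^2 + t + 4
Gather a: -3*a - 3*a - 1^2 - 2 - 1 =-6*a - 4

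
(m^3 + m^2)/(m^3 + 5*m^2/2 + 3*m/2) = 2*m/(2*m + 3)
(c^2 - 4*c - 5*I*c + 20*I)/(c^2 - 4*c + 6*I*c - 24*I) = (c - 5*I)/(c + 6*I)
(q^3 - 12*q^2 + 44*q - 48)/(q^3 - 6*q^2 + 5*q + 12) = (q^2 - 8*q + 12)/(q^2 - 2*q - 3)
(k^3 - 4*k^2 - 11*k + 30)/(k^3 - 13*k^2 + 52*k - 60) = (k + 3)/(k - 6)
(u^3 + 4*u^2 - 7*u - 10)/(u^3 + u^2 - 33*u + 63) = (u^3 + 4*u^2 - 7*u - 10)/(u^3 + u^2 - 33*u + 63)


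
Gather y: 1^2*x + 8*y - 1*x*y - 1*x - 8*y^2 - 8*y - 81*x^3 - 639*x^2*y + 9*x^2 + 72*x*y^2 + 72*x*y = -81*x^3 + 9*x^2 + y^2*(72*x - 8) + y*(-639*x^2 + 71*x)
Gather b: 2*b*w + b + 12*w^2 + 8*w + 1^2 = b*(2*w + 1) + 12*w^2 + 8*w + 1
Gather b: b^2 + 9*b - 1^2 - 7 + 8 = b^2 + 9*b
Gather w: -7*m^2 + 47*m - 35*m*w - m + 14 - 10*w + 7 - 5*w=-7*m^2 + 46*m + w*(-35*m - 15) + 21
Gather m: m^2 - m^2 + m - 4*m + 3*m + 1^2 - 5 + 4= 0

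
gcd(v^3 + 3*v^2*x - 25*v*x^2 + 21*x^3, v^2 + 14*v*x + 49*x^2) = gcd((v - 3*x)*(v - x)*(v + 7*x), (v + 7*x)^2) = v + 7*x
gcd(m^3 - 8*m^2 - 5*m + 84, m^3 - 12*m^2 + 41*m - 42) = m - 7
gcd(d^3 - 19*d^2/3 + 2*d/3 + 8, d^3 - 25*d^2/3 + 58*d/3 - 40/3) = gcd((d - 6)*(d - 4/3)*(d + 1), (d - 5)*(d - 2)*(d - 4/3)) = d - 4/3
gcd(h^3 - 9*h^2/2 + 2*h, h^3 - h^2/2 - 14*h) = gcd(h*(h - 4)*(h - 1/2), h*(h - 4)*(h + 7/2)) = h^2 - 4*h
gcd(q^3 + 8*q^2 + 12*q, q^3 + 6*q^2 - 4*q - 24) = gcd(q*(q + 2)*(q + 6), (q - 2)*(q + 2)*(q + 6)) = q^2 + 8*q + 12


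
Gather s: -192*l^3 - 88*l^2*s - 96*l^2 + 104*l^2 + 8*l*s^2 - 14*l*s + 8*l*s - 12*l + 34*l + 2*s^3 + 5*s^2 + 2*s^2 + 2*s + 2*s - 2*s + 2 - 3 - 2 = -192*l^3 + 8*l^2 + 22*l + 2*s^3 + s^2*(8*l + 7) + s*(-88*l^2 - 6*l + 2) - 3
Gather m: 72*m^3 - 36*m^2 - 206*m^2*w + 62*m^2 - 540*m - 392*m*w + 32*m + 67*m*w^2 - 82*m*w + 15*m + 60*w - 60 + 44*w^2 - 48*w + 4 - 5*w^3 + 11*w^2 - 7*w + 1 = 72*m^3 + m^2*(26 - 206*w) + m*(67*w^2 - 474*w - 493) - 5*w^3 + 55*w^2 + 5*w - 55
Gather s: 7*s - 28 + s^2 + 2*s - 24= s^2 + 9*s - 52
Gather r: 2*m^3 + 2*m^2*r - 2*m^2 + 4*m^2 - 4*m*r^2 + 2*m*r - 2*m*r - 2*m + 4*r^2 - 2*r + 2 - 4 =2*m^3 + 2*m^2 - 2*m + r^2*(4 - 4*m) + r*(2*m^2 - 2) - 2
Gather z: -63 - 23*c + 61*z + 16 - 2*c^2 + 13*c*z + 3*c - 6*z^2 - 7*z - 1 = -2*c^2 - 20*c - 6*z^2 + z*(13*c + 54) - 48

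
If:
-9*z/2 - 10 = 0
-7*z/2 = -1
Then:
No Solution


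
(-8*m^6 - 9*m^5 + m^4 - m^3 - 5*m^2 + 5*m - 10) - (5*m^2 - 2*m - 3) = -8*m^6 - 9*m^5 + m^4 - m^3 - 10*m^2 + 7*m - 7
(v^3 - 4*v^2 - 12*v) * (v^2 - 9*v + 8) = v^5 - 13*v^4 + 32*v^3 + 76*v^2 - 96*v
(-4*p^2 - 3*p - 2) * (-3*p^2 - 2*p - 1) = 12*p^4 + 17*p^3 + 16*p^2 + 7*p + 2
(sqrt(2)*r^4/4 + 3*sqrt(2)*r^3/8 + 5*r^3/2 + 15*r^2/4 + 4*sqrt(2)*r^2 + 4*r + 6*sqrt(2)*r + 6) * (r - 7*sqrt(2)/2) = sqrt(2)*r^5/4 + 3*sqrt(2)*r^4/8 + 3*r^4/4 - 19*sqrt(2)*r^3/4 + 9*r^3/8 - 24*r^2 - 57*sqrt(2)*r^2/8 - 36*r - 14*sqrt(2)*r - 21*sqrt(2)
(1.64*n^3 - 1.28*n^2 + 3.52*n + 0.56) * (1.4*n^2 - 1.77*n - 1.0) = 2.296*n^5 - 4.6948*n^4 + 5.5536*n^3 - 4.1664*n^2 - 4.5112*n - 0.56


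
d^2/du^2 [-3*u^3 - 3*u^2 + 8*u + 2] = -18*u - 6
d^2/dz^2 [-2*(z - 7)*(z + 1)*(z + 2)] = 16 - 12*z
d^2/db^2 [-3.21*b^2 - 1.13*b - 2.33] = -6.42000000000000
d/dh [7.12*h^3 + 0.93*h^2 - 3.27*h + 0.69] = 21.36*h^2 + 1.86*h - 3.27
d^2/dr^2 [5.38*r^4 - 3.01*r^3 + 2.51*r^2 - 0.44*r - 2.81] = 64.56*r^2 - 18.06*r + 5.02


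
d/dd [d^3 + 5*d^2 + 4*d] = 3*d^2 + 10*d + 4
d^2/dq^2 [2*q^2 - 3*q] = 4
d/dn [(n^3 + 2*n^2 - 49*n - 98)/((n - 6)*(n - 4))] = (n^4 - 20*n^3 + 101*n^2 + 292*n - 2156)/(n^4 - 20*n^3 + 148*n^2 - 480*n + 576)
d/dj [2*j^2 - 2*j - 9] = 4*j - 2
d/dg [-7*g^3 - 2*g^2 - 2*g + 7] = -21*g^2 - 4*g - 2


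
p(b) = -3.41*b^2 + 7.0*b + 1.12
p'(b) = 7.0 - 6.82*b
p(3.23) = -11.85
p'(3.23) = -15.03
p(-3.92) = -78.72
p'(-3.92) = 33.73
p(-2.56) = -39.15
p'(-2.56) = 24.46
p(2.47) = -2.39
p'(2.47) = -9.85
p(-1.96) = -25.70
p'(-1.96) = 20.37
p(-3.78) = -74.06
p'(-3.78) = 32.78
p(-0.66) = -4.99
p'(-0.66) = 11.50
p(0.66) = 4.25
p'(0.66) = 2.50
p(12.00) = -405.92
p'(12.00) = -74.84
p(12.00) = -405.92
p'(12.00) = -74.84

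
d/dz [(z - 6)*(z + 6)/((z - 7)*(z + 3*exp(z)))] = (2*z*(z - 7)*(z + 3*exp(z)) - (z - 7)*(z - 6)*(z + 6)*(3*exp(z) + 1) - (z - 6)*(z + 6)*(z + 3*exp(z)))/((z - 7)^2*(z + 3*exp(z))^2)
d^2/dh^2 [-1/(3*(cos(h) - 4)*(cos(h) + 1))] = (4*sin(h)^4/3 - 9*sin(h)^2 - cos(h)/4 - 3*cos(3*h)/4 - 1)/((cos(h) - 4)^3*(cos(h) + 1)^3)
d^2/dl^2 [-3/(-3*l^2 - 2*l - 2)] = 6*(-9*l^2 - 6*l + 4*(3*l + 1)^2 - 6)/(3*l^2 + 2*l + 2)^3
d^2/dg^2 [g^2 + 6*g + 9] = 2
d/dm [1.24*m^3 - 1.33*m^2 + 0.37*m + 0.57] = 3.72*m^2 - 2.66*m + 0.37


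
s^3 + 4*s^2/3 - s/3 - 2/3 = (s - 2/3)*(s + 1)^2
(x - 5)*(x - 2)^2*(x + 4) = x^4 - 5*x^3 - 12*x^2 + 76*x - 80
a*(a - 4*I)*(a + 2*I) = a^3 - 2*I*a^2 + 8*a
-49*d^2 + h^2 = (-7*d + h)*(7*d + h)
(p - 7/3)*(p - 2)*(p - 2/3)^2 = p^4 - 17*p^3/3 + 98*p^2/9 - 220*p/27 + 56/27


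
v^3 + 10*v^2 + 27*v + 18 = (v + 1)*(v + 3)*(v + 6)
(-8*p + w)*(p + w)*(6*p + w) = -48*p^3 - 50*p^2*w - p*w^2 + w^3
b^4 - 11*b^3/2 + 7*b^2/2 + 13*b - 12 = (b - 4)*(b - 2)*(b - 1)*(b + 3/2)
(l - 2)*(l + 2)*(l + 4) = l^3 + 4*l^2 - 4*l - 16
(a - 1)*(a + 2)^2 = a^3 + 3*a^2 - 4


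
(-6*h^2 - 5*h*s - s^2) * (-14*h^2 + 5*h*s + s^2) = 84*h^4 + 40*h^3*s - 17*h^2*s^2 - 10*h*s^3 - s^4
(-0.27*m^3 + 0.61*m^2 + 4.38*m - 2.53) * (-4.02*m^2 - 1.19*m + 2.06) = 1.0854*m^5 - 2.1309*m^4 - 18.8897*m^3 + 6.215*m^2 + 12.0335*m - 5.2118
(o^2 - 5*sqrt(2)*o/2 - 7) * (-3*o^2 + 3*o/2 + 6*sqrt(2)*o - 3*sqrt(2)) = -3*o^4 + 3*o^3/2 + 27*sqrt(2)*o^3/2 - 27*sqrt(2)*o^2/4 - 9*o^2 - 42*sqrt(2)*o + 9*o/2 + 21*sqrt(2)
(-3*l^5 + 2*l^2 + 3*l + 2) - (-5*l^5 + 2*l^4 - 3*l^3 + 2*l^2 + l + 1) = 2*l^5 - 2*l^4 + 3*l^3 + 2*l + 1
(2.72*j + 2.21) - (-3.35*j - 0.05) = 6.07*j + 2.26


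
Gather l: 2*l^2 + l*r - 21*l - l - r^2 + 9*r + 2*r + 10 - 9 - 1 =2*l^2 + l*(r - 22) - r^2 + 11*r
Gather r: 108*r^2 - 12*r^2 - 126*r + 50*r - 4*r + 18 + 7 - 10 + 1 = 96*r^2 - 80*r + 16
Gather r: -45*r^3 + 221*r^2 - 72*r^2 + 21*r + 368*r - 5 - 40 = -45*r^3 + 149*r^2 + 389*r - 45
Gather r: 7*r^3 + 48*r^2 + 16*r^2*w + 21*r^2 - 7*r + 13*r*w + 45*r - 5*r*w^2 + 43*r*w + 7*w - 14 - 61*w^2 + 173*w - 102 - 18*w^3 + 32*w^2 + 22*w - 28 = 7*r^3 + r^2*(16*w + 69) + r*(-5*w^2 + 56*w + 38) - 18*w^3 - 29*w^2 + 202*w - 144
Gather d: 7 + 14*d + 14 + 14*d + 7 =28*d + 28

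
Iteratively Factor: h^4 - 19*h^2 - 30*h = (h + 2)*(h^3 - 2*h^2 - 15*h) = (h - 5)*(h + 2)*(h^2 + 3*h) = (h - 5)*(h + 2)*(h + 3)*(h)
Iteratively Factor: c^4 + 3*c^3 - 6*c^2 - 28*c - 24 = (c + 2)*(c^3 + c^2 - 8*c - 12) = (c - 3)*(c + 2)*(c^2 + 4*c + 4) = (c - 3)*(c + 2)^2*(c + 2)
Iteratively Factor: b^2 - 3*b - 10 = (b - 5)*(b + 2)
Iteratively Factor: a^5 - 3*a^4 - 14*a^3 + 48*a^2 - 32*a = (a)*(a^4 - 3*a^3 - 14*a^2 + 48*a - 32) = a*(a - 2)*(a^3 - a^2 - 16*a + 16) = a*(a - 4)*(a - 2)*(a^2 + 3*a - 4) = a*(a - 4)*(a - 2)*(a - 1)*(a + 4)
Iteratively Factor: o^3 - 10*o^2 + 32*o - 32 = (o - 4)*(o^2 - 6*o + 8) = (o - 4)*(o - 2)*(o - 4)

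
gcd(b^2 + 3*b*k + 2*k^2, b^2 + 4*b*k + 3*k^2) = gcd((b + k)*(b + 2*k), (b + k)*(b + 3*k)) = b + k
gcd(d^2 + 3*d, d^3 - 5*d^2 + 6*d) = d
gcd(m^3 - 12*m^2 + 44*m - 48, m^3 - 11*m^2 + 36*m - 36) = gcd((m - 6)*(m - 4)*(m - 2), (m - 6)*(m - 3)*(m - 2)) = m^2 - 8*m + 12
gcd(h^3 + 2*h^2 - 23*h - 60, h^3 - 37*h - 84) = h^2 + 7*h + 12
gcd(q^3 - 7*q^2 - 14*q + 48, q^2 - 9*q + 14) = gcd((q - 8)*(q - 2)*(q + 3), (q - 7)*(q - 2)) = q - 2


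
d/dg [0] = 0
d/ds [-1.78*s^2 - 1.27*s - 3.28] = -3.56*s - 1.27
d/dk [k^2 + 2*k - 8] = 2*k + 2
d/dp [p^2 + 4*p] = 2*p + 4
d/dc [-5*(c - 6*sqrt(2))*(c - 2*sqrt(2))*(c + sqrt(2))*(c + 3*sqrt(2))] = -20*c^3 + 60*sqrt(2)*c^2 + 340*c - 240*sqrt(2)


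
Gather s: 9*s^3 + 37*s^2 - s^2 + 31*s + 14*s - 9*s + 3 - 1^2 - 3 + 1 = 9*s^3 + 36*s^2 + 36*s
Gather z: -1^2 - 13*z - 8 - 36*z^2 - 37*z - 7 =-36*z^2 - 50*z - 16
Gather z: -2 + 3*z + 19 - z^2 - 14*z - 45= -z^2 - 11*z - 28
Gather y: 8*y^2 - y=8*y^2 - y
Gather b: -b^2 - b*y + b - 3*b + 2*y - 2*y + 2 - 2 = -b^2 + b*(-y - 2)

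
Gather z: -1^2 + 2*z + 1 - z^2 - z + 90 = -z^2 + z + 90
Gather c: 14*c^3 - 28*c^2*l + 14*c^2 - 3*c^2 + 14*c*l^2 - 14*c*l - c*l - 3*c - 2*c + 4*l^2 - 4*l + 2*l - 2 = 14*c^3 + c^2*(11 - 28*l) + c*(14*l^2 - 15*l - 5) + 4*l^2 - 2*l - 2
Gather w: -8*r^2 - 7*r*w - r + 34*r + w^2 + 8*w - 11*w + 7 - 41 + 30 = -8*r^2 + 33*r + w^2 + w*(-7*r - 3) - 4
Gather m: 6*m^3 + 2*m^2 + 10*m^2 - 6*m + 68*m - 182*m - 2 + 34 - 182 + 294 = 6*m^3 + 12*m^2 - 120*m + 144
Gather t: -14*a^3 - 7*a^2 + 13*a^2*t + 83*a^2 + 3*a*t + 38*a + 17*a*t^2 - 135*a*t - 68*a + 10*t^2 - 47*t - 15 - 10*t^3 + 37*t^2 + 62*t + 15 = -14*a^3 + 76*a^2 - 30*a - 10*t^3 + t^2*(17*a + 47) + t*(13*a^2 - 132*a + 15)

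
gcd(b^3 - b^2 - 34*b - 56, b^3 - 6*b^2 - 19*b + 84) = b^2 - 3*b - 28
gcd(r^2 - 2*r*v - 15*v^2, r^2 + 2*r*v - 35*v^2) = r - 5*v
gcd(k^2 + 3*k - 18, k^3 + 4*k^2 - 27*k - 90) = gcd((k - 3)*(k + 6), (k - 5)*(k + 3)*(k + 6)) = k + 6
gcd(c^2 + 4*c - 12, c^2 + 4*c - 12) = c^2 + 4*c - 12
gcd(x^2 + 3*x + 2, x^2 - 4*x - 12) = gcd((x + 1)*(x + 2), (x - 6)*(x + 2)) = x + 2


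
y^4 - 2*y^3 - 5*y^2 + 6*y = y*(y - 3)*(y - 1)*(y + 2)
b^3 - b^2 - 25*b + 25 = (b - 5)*(b - 1)*(b + 5)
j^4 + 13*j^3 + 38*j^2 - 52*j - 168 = (j - 2)*(j + 2)*(j + 6)*(j + 7)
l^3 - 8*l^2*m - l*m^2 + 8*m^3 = (l - 8*m)*(l - m)*(l + m)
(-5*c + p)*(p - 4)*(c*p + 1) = -5*c^2*p^2 + 20*c^2*p + c*p^3 - 4*c*p^2 - 5*c*p + 20*c + p^2 - 4*p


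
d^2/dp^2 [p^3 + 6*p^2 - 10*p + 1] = 6*p + 12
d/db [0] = 0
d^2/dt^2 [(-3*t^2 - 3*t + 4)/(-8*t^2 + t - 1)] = 4*(108*t^3 - 420*t^2 + 12*t + 17)/(512*t^6 - 192*t^5 + 216*t^4 - 49*t^3 + 27*t^2 - 3*t + 1)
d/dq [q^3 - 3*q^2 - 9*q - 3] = 3*q^2 - 6*q - 9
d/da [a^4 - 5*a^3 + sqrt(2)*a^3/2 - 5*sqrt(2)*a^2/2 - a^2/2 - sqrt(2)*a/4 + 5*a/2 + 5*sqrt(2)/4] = 4*a^3 - 15*a^2 + 3*sqrt(2)*a^2/2 - 5*sqrt(2)*a - a - sqrt(2)/4 + 5/2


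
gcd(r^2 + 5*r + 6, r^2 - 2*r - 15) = r + 3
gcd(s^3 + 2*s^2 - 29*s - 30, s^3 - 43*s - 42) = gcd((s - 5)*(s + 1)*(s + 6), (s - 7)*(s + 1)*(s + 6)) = s^2 + 7*s + 6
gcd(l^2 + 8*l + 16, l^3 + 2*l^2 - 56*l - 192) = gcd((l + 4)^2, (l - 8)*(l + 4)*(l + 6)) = l + 4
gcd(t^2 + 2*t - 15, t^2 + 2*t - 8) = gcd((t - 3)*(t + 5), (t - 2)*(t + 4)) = 1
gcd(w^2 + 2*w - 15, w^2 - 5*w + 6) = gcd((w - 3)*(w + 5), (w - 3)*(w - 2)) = w - 3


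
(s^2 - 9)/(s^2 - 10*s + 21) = (s + 3)/(s - 7)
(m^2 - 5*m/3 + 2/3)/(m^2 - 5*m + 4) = (m - 2/3)/(m - 4)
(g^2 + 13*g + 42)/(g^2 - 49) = (g + 6)/(g - 7)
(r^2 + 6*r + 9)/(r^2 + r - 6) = (r + 3)/(r - 2)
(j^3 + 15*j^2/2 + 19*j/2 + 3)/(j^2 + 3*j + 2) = (j^2 + 13*j/2 + 3)/(j + 2)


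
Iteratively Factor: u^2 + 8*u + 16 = (u + 4)*(u + 4)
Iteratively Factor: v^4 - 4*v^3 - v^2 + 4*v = (v - 4)*(v^3 - v) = (v - 4)*(v + 1)*(v^2 - v) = v*(v - 4)*(v + 1)*(v - 1)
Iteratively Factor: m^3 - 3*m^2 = (m)*(m^2 - 3*m) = m*(m - 3)*(m)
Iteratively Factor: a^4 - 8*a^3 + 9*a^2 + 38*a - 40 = (a + 2)*(a^3 - 10*a^2 + 29*a - 20) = (a - 4)*(a + 2)*(a^2 - 6*a + 5) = (a - 4)*(a - 1)*(a + 2)*(a - 5)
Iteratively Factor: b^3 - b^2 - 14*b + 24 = (b + 4)*(b^2 - 5*b + 6) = (b - 3)*(b + 4)*(b - 2)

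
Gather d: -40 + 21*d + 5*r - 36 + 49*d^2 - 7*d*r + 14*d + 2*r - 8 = 49*d^2 + d*(35 - 7*r) + 7*r - 84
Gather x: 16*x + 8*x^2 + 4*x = 8*x^2 + 20*x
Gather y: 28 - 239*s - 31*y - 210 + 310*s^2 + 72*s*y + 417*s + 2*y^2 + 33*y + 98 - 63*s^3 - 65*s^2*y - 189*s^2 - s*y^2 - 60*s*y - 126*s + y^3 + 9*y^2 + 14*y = -63*s^3 + 121*s^2 + 52*s + y^3 + y^2*(11 - s) + y*(-65*s^2 + 12*s + 16) - 84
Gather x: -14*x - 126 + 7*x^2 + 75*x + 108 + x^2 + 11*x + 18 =8*x^2 + 72*x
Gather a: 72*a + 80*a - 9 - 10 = 152*a - 19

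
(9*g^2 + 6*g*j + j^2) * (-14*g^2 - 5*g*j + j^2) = -126*g^4 - 129*g^3*j - 35*g^2*j^2 + g*j^3 + j^4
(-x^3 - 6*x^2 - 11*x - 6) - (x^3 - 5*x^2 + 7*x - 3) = -2*x^3 - x^2 - 18*x - 3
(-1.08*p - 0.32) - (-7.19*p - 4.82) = 6.11*p + 4.5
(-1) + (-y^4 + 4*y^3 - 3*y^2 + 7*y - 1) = -y^4 + 4*y^3 - 3*y^2 + 7*y - 2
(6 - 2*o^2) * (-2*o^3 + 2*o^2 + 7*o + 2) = 4*o^5 - 4*o^4 - 26*o^3 + 8*o^2 + 42*o + 12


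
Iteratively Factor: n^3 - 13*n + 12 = (n - 1)*(n^2 + n - 12) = (n - 1)*(n + 4)*(n - 3)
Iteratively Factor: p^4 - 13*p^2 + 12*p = (p)*(p^3 - 13*p + 12) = p*(p + 4)*(p^2 - 4*p + 3) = p*(p - 3)*(p + 4)*(p - 1)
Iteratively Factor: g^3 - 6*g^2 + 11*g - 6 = (g - 2)*(g^2 - 4*g + 3) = (g - 3)*(g - 2)*(g - 1)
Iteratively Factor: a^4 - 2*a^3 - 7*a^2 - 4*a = (a + 1)*(a^3 - 3*a^2 - 4*a) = (a + 1)^2*(a^2 - 4*a) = a*(a + 1)^2*(a - 4)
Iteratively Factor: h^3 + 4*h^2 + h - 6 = (h + 2)*(h^2 + 2*h - 3) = (h + 2)*(h + 3)*(h - 1)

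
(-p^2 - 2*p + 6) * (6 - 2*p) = 2*p^3 - 2*p^2 - 24*p + 36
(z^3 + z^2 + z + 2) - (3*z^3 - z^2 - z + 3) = -2*z^3 + 2*z^2 + 2*z - 1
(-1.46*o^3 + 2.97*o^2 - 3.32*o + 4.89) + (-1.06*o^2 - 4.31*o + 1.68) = -1.46*o^3 + 1.91*o^2 - 7.63*o + 6.57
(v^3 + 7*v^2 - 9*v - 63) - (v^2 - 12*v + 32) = v^3 + 6*v^2 + 3*v - 95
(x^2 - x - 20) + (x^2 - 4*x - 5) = 2*x^2 - 5*x - 25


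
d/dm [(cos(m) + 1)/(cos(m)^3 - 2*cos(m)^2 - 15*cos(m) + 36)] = (7*cos(m) + cos(2*m) + 18)*sin(m)/((cos(m) - 3)^3*(cos(m) + 4)^2)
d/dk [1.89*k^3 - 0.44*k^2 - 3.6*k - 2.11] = 5.67*k^2 - 0.88*k - 3.6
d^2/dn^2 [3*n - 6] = 0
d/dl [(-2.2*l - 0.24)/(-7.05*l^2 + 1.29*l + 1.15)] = (15.51*l^2 - 2.838*l - (2.2*l + 0.24)*(14.1*l - 1.29) - 2.53)/(-7.05*l^2 + 1.29*l + 1.15)^2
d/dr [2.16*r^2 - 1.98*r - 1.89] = 4.32*r - 1.98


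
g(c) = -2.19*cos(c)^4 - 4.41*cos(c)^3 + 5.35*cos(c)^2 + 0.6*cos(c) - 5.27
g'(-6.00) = 2.54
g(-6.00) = -5.53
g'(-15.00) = -7.36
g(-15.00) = -1.43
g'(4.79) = 1.34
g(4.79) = -5.19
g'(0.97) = -0.69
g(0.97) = -4.24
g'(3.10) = 0.61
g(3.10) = 1.69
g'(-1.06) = 1.44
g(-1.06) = -4.34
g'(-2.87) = -3.80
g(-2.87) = 1.17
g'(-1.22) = 2.22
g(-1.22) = -4.64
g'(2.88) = 3.67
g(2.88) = 1.21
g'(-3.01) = -1.90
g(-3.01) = 1.57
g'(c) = 8.76*sin(c)*cos(c)^3 + 13.23*sin(c)*cos(c)^2 - 10.7*sin(c)*cos(c) - 0.6*sin(c) = (8.76*cos(c)^3 + 13.23*cos(c)^2 - 10.7*cos(c) - 0.6)*sin(c)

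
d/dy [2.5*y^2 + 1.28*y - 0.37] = 5.0*y + 1.28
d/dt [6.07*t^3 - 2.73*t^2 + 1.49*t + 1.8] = 18.21*t^2 - 5.46*t + 1.49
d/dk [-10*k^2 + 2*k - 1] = 2 - 20*k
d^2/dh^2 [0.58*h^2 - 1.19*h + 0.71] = 1.16000000000000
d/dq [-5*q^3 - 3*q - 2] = -15*q^2 - 3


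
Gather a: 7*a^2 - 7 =7*a^2 - 7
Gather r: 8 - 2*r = 8 - 2*r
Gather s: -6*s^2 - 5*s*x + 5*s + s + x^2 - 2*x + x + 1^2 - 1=-6*s^2 + s*(6 - 5*x) + x^2 - x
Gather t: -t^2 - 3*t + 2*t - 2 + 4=-t^2 - t + 2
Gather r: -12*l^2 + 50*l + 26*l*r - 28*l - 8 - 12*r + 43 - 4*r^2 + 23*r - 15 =-12*l^2 + 22*l - 4*r^2 + r*(26*l + 11) + 20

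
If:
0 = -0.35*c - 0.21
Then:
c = -0.60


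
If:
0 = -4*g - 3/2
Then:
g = -3/8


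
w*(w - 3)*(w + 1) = w^3 - 2*w^2 - 3*w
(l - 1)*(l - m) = l^2 - l*m - l + m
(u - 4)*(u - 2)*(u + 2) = u^3 - 4*u^2 - 4*u + 16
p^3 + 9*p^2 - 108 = (p - 3)*(p + 6)^2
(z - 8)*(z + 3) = z^2 - 5*z - 24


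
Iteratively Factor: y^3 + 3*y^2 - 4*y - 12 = (y - 2)*(y^2 + 5*y + 6) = (y - 2)*(y + 3)*(y + 2)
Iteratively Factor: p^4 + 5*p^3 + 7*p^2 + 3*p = (p + 1)*(p^3 + 4*p^2 + 3*p) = p*(p + 1)*(p^2 + 4*p + 3) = p*(p + 1)*(p + 3)*(p + 1)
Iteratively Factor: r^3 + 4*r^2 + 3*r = (r + 3)*(r^2 + r) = r*(r + 3)*(r + 1)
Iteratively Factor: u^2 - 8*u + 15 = (u - 3)*(u - 5)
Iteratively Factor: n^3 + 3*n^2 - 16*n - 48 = (n - 4)*(n^2 + 7*n + 12) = (n - 4)*(n + 4)*(n + 3)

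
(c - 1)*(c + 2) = c^2 + c - 2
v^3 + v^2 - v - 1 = (v - 1)*(v + 1)^2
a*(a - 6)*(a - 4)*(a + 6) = a^4 - 4*a^3 - 36*a^2 + 144*a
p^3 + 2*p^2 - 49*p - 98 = (p - 7)*(p + 2)*(p + 7)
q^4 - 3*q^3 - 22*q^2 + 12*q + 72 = (q - 6)*(q - 2)*(q + 2)*(q + 3)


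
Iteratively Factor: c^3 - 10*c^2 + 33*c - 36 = (c - 3)*(c^2 - 7*c + 12) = (c - 3)^2*(c - 4)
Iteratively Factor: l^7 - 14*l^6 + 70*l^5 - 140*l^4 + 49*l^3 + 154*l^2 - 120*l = (l - 2)*(l^6 - 12*l^5 + 46*l^4 - 48*l^3 - 47*l^2 + 60*l) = (l - 2)*(l + 1)*(l^5 - 13*l^4 + 59*l^3 - 107*l^2 + 60*l) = (l - 2)*(l - 1)*(l + 1)*(l^4 - 12*l^3 + 47*l^2 - 60*l) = l*(l - 2)*(l - 1)*(l + 1)*(l^3 - 12*l^2 + 47*l - 60) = l*(l - 3)*(l - 2)*(l - 1)*(l + 1)*(l^2 - 9*l + 20) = l*(l - 4)*(l - 3)*(l - 2)*(l - 1)*(l + 1)*(l - 5)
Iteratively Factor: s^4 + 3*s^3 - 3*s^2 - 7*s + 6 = (s - 1)*(s^3 + 4*s^2 + s - 6) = (s - 1)*(s + 2)*(s^2 + 2*s - 3) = (s - 1)^2*(s + 2)*(s + 3)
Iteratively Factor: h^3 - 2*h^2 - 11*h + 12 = (h - 4)*(h^2 + 2*h - 3) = (h - 4)*(h + 3)*(h - 1)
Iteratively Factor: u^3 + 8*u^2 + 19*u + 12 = (u + 3)*(u^2 + 5*u + 4) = (u + 1)*(u + 3)*(u + 4)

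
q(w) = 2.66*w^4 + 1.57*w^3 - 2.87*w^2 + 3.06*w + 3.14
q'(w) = 10.64*w^3 + 4.71*w^2 - 5.74*w + 3.06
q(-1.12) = -1.91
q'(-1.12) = 0.45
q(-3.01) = 143.46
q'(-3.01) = -227.15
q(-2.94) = 128.17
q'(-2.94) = -209.74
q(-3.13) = 172.61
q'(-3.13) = -259.10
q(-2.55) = 63.11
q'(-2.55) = -128.10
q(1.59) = 24.06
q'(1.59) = 48.61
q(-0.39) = 1.48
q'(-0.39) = 5.38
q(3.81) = 620.48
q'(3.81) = 638.02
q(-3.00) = 141.20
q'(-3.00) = -224.61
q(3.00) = 244.34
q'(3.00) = 315.51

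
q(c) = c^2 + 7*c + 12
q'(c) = 2*c + 7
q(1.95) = 29.45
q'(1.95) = 10.90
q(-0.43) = 9.17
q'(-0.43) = 6.14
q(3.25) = 45.31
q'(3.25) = 13.50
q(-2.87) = 0.15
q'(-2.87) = 1.26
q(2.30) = 33.39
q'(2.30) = 11.60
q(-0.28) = 10.12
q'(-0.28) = 6.44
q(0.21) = 13.51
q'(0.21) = 7.42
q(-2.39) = 0.98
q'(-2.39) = 2.22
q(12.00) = 240.00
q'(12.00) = 31.00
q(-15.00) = 132.00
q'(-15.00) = -23.00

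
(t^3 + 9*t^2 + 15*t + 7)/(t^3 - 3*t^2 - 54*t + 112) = (t^2 + 2*t + 1)/(t^2 - 10*t + 16)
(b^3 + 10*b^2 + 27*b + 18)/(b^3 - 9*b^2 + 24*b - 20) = (b^3 + 10*b^2 + 27*b + 18)/(b^3 - 9*b^2 + 24*b - 20)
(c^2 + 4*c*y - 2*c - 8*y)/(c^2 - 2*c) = (c + 4*y)/c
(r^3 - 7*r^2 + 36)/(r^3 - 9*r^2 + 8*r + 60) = (r - 3)/(r - 5)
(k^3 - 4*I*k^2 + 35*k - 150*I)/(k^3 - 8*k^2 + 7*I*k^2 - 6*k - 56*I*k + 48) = (k^2 - 10*I*k - 25)/(k^2 + k*(-8 + I) - 8*I)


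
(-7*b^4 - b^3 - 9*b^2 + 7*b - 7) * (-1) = 7*b^4 + b^3 + 9*b^2 - 7*b + 7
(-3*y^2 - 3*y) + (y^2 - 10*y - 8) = -2*y^2 - 13*y - 8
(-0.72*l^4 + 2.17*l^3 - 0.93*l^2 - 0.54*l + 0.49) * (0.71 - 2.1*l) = 1.512*l^5 - 5.0682*l^4 + 3.4937*l^3 + 0.4737*l^2 - 1.4124*l + 0.3479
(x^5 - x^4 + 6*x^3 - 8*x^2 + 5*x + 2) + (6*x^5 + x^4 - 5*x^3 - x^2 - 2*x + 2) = 7*x^5 + x^3 - 9*x^2 + 3*x + 4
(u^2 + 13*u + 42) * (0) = 0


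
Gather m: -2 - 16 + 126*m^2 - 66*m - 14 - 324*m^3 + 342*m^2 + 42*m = -324*m^3 + 468*m^2 - 24*m - 32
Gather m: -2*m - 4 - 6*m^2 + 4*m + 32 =-6*m^2 + 2*m + 28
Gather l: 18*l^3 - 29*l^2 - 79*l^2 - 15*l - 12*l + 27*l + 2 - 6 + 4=18*l^3 - 108*l^2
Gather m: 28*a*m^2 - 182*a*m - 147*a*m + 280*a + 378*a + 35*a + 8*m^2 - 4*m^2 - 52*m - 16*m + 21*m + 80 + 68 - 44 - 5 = 693*a + m^2*(28*a + 4) + m*(-329*a - 47) + 99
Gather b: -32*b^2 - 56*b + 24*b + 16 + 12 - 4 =-32*b^2 - 32*b + 24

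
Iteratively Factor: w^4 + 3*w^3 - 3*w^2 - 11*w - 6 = (w + 3)*(w^3 - 3*w - 2) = (w + 1)*(w + 3)*(w^2 - w - 2) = (w + 1)^2*(w + 3)*(w - 2)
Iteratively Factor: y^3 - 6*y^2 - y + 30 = (y - 5)*(y^2 - y - 6) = (y - 5)*(y + 2)*(y - 3)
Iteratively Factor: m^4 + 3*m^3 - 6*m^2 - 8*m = (m + 1)*(m^3 + 2*m^2 - 8*m) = m*(m + 1)*(m^2 + 2*m - 8) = m*(m + 1)*(m + 4)*(m - 2)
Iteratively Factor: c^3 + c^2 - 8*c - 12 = (c + 2)*(c^2 - c - 6) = (c + 2)^2*(c - 3)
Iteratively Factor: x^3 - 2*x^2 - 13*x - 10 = (x + 1)*(x^2 - 3*x - 10) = (x + 1)*(x + 2)*(x - 5)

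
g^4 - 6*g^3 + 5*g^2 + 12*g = g*(g - 4)*(g - 3)*(g + 1)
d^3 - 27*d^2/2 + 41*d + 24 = (d - 8)*(d - 6)*(d + 1/2)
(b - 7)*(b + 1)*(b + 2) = b^3 - 4*b^2 - 19*b - 14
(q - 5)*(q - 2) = q^2 - 7*q + 10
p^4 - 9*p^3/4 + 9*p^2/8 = p^2*(p - 3/2)*(p - 3/4)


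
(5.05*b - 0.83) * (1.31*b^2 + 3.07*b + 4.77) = 6.6155*b^3 + 14.4162*b^2 + 21.5404*b - 3.9591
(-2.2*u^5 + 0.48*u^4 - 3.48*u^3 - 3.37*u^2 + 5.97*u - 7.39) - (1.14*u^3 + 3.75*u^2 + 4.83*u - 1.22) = -2.2*u^5 + 0.48*u^4 - 4.62*u^3 - 7.12*u^2 + 1.14*u - 6.17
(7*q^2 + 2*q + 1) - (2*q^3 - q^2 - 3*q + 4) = -2*q^3 + 8*q^2 + 5*q - 3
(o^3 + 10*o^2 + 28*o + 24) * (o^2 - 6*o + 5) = o^5 + 4*o^4 - 27*o^3 - 94*o^2 - 4*o + 120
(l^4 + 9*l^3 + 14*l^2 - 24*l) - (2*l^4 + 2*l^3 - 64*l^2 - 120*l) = -l^4 + 7*l^3 + 78*l^2 + 96*l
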